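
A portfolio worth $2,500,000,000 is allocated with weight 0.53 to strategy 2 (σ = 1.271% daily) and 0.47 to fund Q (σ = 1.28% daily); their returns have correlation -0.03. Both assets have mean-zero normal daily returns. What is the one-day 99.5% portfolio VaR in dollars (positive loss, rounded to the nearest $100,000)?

σ_p² = 0.53²·1.271² + 0.47²·1.28² + 2·-0.03·0.53·0.47·1.271·1.28 = 0.7914 (%²).
σ_p = √0.7914 = 0.890%.
At 99.5%, z = 2.576.
VaR = 2.576 × 0.890% = 2.293%; on $2,500,000,000 that is $57,325,000.

$57,300,000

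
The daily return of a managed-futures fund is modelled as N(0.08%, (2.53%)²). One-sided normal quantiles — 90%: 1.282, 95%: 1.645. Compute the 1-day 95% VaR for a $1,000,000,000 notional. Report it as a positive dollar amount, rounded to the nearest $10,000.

VaR = −μ + z·σ = −(0.08%) + 1.645 × 2.53% = 4.082%.
On $1,000,000,000: 0.04082 × $1,000,000,000 = $40,820,000.

$40,820,000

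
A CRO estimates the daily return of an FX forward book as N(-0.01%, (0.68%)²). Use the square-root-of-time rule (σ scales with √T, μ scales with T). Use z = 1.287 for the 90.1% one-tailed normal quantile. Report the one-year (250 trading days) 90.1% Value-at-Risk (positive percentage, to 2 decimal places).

16.34%

σ_{250d} = 0.68% × √250 = 10.752%; μ_{250d} = 250 × -0.01% = -2.500%.
VaR = −(-2.500%) + 1.287 × 10.752% = 16.338%.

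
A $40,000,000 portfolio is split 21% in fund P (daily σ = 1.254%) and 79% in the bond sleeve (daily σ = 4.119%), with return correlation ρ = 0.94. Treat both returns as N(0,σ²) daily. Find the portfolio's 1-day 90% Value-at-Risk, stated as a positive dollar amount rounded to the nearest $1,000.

$1,796,000

σ_p² = 0.21²·1.254² + 0.79²·4.119² + 2·0.94·0.21·0.79·1.254·4.119 = 12.2689 (%²).
σ_p = √12.2689 = 3.503%.
At 90%, z = 1.282.
VaR = 1.282 × 3.503% = 4.491%; on $40,000,000 that is $1,796,400.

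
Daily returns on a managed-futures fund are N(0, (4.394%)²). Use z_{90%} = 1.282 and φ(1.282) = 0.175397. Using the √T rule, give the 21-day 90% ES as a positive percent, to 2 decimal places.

35.32%

σ_{21d} = 4.394% × √21 = 20.136%.
ES multiplier = φ(z)/(1−α) = 0.175397/0.1 = 1.754.
ES = 20.136% × 1.754 = 35.319%.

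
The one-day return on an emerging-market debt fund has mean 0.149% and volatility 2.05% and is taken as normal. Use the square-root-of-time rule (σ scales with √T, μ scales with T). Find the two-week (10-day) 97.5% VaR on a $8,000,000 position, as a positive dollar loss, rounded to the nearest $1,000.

At 97.5%, z = 1.960.
σ_{10d} = 2.05% × √10 = 6.483%; μ_{10d} = 10 × 0.149% = 1.490%.
VaR = −(1.490%) + 1.960 × 6.483% = 11.217%.
On $8,000,000: 0.11217 × $8,000,000 = $897,360.

$897,000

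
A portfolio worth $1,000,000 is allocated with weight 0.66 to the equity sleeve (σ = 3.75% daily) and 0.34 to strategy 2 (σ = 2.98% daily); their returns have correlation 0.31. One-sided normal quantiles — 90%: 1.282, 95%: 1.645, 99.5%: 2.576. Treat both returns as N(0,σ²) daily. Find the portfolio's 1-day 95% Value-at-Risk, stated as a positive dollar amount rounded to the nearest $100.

$48,500

σ_p² = 0.66²·3.75² + 0.34²·2.98² + 2·0.31·0.66·0.34·3.75·2.98 = 8.7070 (%²).
σ_p = √8.7070 = 2.951%.
VaR = 1.645 × 2.951% = 4.854%; on $1,000,000 that is $48,540.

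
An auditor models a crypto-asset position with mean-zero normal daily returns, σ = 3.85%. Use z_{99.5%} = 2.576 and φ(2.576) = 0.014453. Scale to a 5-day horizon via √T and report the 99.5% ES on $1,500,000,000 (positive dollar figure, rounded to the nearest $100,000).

$373,300,000

σ_{5d} = 3.85% × √5 = 8.609%.
ES multiplier = φ(z)/(1−α) = 0.014453/0.005 = 2.891.
ES = 8.609% × 2.891 = 24.889%; on $1,500,000,000: $373,335,000.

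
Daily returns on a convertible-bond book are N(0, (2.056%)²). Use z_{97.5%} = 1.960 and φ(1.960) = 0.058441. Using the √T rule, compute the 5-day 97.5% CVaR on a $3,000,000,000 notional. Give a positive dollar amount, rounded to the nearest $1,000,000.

σ_{5d} = 2.056% × √5 = 4.597%.
ES multiplier = φ(z)/(1−α) = 0.058441/0.025 = 2.338.
ES = 4.597% × 2.338 = 10.748%; on $3,000,000,000: $322,440,000.

$322,000,000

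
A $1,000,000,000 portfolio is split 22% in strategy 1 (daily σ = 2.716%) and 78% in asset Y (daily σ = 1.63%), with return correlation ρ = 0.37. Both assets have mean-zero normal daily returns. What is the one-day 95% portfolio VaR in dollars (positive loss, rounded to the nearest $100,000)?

σ_p² = 0.22²·2.716² + 0.78²·1.63² + 2·0.37·0.22·0.78·2.716·1.63 = 2.5357 (%²).
σ_p = √2.5357 = 1.592%.
At 95%, z = 1.645.
VaR = 1.645 × 1.592% = 2.619%; on $1,000,000,000 that is $26,190,000.

$26,200,000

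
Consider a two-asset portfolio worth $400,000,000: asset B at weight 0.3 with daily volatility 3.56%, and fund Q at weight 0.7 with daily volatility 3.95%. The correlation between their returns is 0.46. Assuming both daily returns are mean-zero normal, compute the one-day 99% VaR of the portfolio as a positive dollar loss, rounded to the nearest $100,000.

σ_p² = 0.3²·3.56² + 0.7²·3.95² + 2·0.46·0.3·0.7·3.56·3.95 = 11.5026 (%²).
σ_p = √11.5026 = 3.392%.
At 99%, z = 2.326.
VaR = 2.326 × 3.392% = 7.890%; on $400,000,000 that is $31,560,000.

$31,600,000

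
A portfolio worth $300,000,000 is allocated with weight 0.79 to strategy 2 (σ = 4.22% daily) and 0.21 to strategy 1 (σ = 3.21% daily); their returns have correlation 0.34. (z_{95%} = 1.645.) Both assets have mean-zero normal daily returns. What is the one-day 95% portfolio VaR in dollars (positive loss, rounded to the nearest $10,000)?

σ_p² = 0.79²·4.22² + 0.21²·3.21² + 2·0.34·0.79·0.21·4.22·3.21 = 13.0968 (%²).
σ_p = √13.0968 = 3.619%.
VaR = 1.645 × 3.619% = 5.953%; on $300,000,000 that is $17,859,000.

$17,860,000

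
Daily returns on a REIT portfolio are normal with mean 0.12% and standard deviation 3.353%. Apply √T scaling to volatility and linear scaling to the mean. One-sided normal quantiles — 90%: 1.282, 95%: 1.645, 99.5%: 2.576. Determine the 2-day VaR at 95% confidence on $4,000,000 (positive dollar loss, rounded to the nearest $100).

σ_{2d} = 3.353% × √2 = 4.742%; μ_{2d} = 2 × 0.12% = 0.240%.
VaR = −(0.240%) + 1.645 × 4.742% = 7.561%.
On $4,000,000: 0.07561 × $4,000,000 = $302,440.

$302,400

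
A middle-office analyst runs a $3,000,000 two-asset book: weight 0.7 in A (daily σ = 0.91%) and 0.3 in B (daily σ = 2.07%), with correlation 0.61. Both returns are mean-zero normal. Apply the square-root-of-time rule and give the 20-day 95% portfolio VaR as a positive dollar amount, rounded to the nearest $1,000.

σ_p = √(0.7²·0.91² + 0.3²·2.07² + 2·0.61·0.7·0.3·0.91·2.07) = 1.129%.
σ_{20d} = 1.129% × √20 = 5.049%.
z(95%) = 1.645.
VaR = 1.645 × 5.049% = 8.306%; on $3,000,000 that is $249,180.

$249,000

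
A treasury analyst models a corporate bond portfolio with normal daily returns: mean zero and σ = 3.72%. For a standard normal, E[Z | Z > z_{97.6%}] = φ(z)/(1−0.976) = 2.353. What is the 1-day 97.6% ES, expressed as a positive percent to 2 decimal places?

ES = 3.72% × 2.353 = 8.753%.

8.75%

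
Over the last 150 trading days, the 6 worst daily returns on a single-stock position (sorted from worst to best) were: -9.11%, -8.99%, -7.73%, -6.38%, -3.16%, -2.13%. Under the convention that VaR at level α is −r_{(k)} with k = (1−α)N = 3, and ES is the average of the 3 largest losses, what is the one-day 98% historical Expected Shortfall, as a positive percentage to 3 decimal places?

The 3 worst returns sum to -25.83%.
ES = −(-25.83%) / 3 = 8.61% ≈ 8.610%.

8.610%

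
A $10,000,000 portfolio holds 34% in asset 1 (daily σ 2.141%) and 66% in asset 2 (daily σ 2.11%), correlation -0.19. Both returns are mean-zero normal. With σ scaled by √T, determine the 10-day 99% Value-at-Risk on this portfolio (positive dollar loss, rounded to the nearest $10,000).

σ_p = √(0.34²·2.141² + 0.66²·2.11² + 2·-0.19·0.34·0.66·2.141·2.11) = 1.444%.
σ_{10d} = 1.444% × √10 = 4.566%.
z(99%) = 2.326.
VaR = 2.326 × 4.566% = 10.621%; on $10,000,000 that is $1,062,100.

$1,060,000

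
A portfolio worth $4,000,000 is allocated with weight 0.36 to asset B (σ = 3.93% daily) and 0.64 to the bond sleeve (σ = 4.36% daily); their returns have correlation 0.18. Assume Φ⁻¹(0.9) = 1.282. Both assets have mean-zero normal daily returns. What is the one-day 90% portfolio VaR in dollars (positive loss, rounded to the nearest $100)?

σ_p² = 0.36²·3.93² + 0.64²·4.36² + 2·0.18·0.36·0.64·3.93·4.36 = 11.2092 (%²).
σ_p = √11.2092 = 3.348%.
VaR = 1.282 × 3.348% = 4.292%; on $4,000,000 that is $171,680.

$171,700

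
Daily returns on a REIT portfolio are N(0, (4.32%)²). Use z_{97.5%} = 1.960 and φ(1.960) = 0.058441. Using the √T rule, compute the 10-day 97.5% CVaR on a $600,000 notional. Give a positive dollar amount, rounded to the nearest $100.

$191,600

σ_{10d} = 4.32% × √10 = 13.661%.
ES multiplier = φ(z)/(1−α) = 0.058441/0.025 = 2.338.
ES = 13.661% × 2.338 = 31.939%; on $600,000: $191,634.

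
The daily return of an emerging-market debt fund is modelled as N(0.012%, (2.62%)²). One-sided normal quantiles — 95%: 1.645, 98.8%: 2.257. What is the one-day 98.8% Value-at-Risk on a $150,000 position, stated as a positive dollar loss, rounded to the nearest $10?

VaR = −μ + z·σ = −(0.012%) + 2.257 × 2.62% = 5.901%.
On $150,000: 0.05901 × $150,000 = $8,852.

$8,850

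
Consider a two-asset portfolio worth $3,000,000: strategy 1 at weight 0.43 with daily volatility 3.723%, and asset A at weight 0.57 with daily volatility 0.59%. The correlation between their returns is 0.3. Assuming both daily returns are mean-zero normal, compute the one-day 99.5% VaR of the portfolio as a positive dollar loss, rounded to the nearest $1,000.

$134,000

σ_p² = 0.43²·3.723² + 0.57²·0.59² + 2·0.3·0.43·0.57·3.723·0.59 = 2.9990 (%²).
σ_p = √2.9990 = 1.732%.
At 99.5%, z = 2.576.
VaR = 2.576 × 1.732% = 4.462%; on $3,000,000 that is $133,860.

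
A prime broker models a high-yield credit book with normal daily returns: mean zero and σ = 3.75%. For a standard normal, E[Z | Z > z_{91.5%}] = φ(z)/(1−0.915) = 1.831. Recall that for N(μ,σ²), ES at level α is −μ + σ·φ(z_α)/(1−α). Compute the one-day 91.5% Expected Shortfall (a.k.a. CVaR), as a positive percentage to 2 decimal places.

ES = 3.75% × 1.831 = 6.866%.

6.87%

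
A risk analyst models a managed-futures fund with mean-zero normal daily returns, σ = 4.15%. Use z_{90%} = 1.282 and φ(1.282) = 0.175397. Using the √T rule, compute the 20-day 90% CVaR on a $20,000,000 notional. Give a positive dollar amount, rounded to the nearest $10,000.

$6,510,000

σ_{20d} = 4.15% × √20 = 18.559%.
ES multiplier = φ(z)/(1−α) = 0.175397/0.1 = 1.754.
ES = 18.559% × 1.754 = 32.552%; on $20,000,000: $6,510,400.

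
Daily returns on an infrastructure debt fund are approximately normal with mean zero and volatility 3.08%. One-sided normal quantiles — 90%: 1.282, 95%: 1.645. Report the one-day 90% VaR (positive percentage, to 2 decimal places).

VaR = z·σ = 1.282 × 3.08% = 3.949%.

3.95%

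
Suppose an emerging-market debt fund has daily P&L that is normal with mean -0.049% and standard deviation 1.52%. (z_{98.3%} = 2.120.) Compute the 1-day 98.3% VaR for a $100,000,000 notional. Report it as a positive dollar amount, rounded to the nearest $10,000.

$3,270,000

VaR = −μ + z·σ = −(-0.049%) + 2.120 × 1.52% = 3.271%.
On $100,000,000: 0.03271 × $100,000,000 = $3,271,000.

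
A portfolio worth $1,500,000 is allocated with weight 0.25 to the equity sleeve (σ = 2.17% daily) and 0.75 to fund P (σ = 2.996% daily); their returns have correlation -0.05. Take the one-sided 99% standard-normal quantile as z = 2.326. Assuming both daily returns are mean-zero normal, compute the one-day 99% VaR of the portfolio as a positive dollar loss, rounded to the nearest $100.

σ_p² = 0.25²·2.17² + 0.75²·2.996² + 2·-0.05·0.25·0.75·2.17·2.996 = 5.2214 (%²).
σ_p = √5.2214 = 2.285%.
VaR = 2.326 × 2.285% = 5.315%; on $1,500,000 that is $79,725.

$79,700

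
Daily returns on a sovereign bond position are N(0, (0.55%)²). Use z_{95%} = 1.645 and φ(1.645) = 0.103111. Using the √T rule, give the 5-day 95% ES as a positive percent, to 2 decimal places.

2.54%

σ_{5d} = 0.55% × √5 = 1.230%.
ES multiplier = φ(z)/(1−α) = 0.103111/0.05 = 2.062.
ES = 1.230% × 2.062 = 2.536%.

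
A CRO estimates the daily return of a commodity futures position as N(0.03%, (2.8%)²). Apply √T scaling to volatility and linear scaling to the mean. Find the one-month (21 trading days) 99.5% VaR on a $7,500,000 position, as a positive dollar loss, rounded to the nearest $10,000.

$2,430,000

At 99.5%, z = 2.576.
σ_{21d} = 2.8% × √21 = 12.831%; μ_{21d} = 21 × 0.03% = 0.630%.
VaR = −(0.630%) + 2.576 × 12.831% = 32.423%.
On $7,500,000: 0.32423 × $7,500,000 = $2,431,725.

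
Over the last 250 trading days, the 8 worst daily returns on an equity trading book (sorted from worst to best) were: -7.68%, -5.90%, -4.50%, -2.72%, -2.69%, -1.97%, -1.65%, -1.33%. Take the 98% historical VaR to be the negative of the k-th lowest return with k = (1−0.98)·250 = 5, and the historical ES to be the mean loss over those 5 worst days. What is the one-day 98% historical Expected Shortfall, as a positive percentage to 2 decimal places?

4.70%

The 5 worst returns sum to -23.49%.
ES = −(-23.49%) / 5 = 4.698% ≈ 4.70%.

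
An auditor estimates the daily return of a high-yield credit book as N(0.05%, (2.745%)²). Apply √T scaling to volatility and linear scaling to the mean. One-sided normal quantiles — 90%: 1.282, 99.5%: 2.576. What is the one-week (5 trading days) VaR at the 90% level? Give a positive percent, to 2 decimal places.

7.62%

σ_{5d} = 2.745% × √5 = 6.138%; μ_{5d} = 5 × 0.05% = 0.250%.
VaR = −(0.250%) + 1.282 × 6.138% = 7.619%.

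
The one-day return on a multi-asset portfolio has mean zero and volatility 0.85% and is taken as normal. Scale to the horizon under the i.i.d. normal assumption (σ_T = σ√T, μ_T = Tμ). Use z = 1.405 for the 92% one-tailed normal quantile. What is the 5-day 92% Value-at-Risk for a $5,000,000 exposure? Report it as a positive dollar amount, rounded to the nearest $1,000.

σ_{5d} = 0.85% × √5 = 1.901%.
VaR = 1.405 × 1.901% = 2.671%.
On $5,000,000: 0.02671 × $5,000,000 = $133,550.

$134,000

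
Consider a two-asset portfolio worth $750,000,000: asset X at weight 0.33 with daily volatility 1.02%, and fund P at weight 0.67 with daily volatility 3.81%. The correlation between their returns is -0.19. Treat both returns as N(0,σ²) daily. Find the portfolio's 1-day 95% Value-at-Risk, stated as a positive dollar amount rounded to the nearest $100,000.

σ_p² = 0.33²·1.02² + 0.67²·3.81² + 2·-0.19·0.33·0.67·1.02·3.81 = 6.3031 (%²).
σ_p = √6.3031 = 2.511%.
At 95%, z = 1.645.
VaR = 1.645 × 2.511% = 4.131%; on $750,000,000 that is $30,982,500.

$31,000,000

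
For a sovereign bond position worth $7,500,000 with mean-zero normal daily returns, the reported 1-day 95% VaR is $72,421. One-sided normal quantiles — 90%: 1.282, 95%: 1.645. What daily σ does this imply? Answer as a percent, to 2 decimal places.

0.59%

VaR as a fraction: $72,421 / $7,500,000 = 0.966%.
σ = VaR / z = 0.966% / 1.645 = 0.587%.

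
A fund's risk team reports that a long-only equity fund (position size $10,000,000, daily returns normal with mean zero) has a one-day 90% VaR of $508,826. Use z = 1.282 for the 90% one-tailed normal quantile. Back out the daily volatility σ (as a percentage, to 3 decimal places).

3.969%

VaR as a fraction: $508,826 / $10,000,000 = 5.088%.
σ = VaR / z = 5.088% / 1.282 = 3.969%.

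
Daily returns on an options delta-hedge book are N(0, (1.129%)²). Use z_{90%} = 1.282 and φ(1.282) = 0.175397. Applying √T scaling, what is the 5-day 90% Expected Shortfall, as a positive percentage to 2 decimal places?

4.43%

σ_{5d} = 1.129% × √5 = 2.525%.
ES multiplier = φ(z)/(1−α) = 0.175397/0.1 = 1.754.
ES = 2.525% × 1.754 = 4.429%.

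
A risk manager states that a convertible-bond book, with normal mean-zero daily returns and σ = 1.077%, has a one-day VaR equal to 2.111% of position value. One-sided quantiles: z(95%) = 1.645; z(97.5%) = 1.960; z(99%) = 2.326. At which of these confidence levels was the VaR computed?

97.5%

Implied z = VaR/σ = 2.111 / 1.077 = 1.960.
This matches z(97.5%) = 1.960.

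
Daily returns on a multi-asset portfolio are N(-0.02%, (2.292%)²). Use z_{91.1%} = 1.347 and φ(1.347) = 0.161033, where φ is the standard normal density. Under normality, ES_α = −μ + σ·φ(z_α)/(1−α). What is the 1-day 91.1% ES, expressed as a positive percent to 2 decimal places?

4.17%

Tail multiplier: φ(z)/(1−α) = 0.161033 / 0.089 = 1.809.
ES = −(-0.02%) + 2.292% × 1.809 = 4.166%.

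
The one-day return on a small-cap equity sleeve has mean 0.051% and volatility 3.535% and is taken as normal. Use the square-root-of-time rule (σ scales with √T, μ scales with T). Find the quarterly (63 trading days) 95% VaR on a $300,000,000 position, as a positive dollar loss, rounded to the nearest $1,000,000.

$129,000,000

At 95%, z = 1.645.
σ_{63d} = 3.535% × √63 = 28.058%; μ_{63d} = 63 × 0.051% = 3.213%.
VaR = −(3.213%) + 1.645 × 28.058% = 42.942%.
On $300,000,000: 0.42942 × $300,000,000 = $128,826,000.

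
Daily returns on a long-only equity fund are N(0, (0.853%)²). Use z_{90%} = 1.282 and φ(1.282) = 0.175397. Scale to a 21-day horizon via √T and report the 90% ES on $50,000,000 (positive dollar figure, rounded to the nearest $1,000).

σ_{21d} = 0.853% × √21 = 3.909%.
ES multiplier = φ(z)/(1−α) = 0.175397/0.1 = 1.754.
ES = 3.909% × 1.754 = 6.856%; on $50,000,000: $3,428,000.

$3,428,000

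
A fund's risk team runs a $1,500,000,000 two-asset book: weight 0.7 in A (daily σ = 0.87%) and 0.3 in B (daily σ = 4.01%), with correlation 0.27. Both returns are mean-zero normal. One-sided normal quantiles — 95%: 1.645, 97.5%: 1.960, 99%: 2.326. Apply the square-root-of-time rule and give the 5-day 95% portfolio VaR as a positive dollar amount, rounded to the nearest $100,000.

σ_p = √(0.7²·0.87² + 0.3²·4.01² + 2·0.27·0.7·0.3·0.87·4.01) = 1.488%.
σ_{5d} = 1.488% × √5 = 3.327%.
VaR = 1.645 × 3.327% = 5.473%; on $1,500,000,000 that is $82,095,000.

$82,100,000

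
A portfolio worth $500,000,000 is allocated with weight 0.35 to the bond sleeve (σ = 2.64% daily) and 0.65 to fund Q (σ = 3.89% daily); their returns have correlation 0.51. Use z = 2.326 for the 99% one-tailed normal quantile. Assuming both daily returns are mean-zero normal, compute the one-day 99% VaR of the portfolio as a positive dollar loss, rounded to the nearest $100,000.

$36,100,000

σ_p² = 0.35²·2.64² + 0.65²·3.89² + 2·0.51·0.35·0.65·2.64·3.89 = 9.6301 (%²).
σ_p = √9.6301 = 3.103%.
VaR = 2.326 × 3.103% = 7.218%; on $500,000,000 that is $36,090,000.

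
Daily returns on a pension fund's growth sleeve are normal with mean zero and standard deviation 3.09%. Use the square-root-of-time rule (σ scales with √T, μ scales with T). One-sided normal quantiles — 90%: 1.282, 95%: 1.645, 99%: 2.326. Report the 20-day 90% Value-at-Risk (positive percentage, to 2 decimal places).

σ_{20d} = 3.09% × √20 = 13.819%.
VaR = 1.282 × 13.819% = 17.716%.

17.72%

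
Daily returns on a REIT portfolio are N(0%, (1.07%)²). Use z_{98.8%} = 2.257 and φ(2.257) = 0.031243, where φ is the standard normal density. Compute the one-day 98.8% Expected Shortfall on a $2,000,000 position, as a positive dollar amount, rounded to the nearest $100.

$55,700

Tail multiplier: φ(z)/(1−α) = 0.031243 / 0.012 = 2.604.
ES = 1.07% × 2.604 = 2.786%.
On $2,000,000: 0.02786 × $2,000,000 = $55,720.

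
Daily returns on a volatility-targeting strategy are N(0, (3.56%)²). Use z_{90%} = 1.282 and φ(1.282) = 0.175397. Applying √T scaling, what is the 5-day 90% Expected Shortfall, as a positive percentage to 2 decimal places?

σ_{5d} = 3.56% × √5 = 7.960%.
ES multiplier = φ(z)/(1−α) = 0.175397/0.1 = 1.754.
ES = 7.960% × 1.754 = 13.962%.

13.96%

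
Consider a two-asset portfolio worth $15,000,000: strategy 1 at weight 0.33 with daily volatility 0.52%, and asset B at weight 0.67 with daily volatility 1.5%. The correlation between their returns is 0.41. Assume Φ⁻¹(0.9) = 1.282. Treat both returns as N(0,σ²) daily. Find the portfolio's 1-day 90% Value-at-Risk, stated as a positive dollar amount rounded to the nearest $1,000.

σ_p² = 0.33²·0.52² + 0.67²·1.5² + 2·0.41·0.33·0.67·0.52·1.5 = 1.1809 (%²).
σ_p = √1.1809 = 1.087%.
VaR = 1.282 × 1.087% = 1.394%; on $15,000,000 that is $209,100.

$209,000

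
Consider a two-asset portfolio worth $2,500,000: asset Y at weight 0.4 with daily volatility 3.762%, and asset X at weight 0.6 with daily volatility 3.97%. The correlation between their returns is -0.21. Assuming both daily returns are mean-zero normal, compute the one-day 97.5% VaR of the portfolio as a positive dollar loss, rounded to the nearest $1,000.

$124,000

σ_p² = 0.4²·3.762² + 0.6²·3.97² + 2·-0.21·0.4·0.6·3.762·3.97 = 6.4329 (%²).
σ_p = √6.4329 = 2.536%.
At 97.5%, z = 1.960.
VaR = 1.960 × 2.536% = 4.971%; on $2,500,000 that is $124,275.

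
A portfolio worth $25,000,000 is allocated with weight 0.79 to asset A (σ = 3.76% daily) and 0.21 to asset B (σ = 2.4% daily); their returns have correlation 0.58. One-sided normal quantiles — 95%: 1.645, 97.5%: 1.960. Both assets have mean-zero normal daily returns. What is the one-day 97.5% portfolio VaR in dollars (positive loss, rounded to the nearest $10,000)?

$1,610,000

σ_p² = 0.79²·3.76² + 0.21²·2.4² + 2·0.58·0.79·0.21·3.76·2.4 = 10.8139 (%²).
σ_p = √10.8139 = 3.288%.
VaR = 1.960 × 3.288% = 6.444%; on $25,000,000 that is $1,611,000.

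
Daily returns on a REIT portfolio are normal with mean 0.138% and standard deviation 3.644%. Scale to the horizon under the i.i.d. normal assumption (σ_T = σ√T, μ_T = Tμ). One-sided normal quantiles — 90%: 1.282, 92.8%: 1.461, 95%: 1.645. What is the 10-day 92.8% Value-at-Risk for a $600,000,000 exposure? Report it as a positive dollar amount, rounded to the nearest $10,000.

$92,730,000

σ_{10d} = 3.644% × √10 = 11.523%; μ_{10d} = 10 × 0.138% = 1.380%.
VaR = −(1.380%) + 1.461 × 11.523% = 15.455%.
On $600,000,000: 0.15455 × $600,000,000 = $92,730,000.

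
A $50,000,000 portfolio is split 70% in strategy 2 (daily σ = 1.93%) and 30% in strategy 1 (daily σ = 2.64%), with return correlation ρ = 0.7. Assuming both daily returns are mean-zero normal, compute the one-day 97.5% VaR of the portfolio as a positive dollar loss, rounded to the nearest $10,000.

$1,950,000

σ_p² = 0.7²·1.93² + 0.3²·2.64² + 2·0.7·0.7·0.3·1.93·2.64 = 3.9505 (%²).
σ_p = √3.9505 = 1.988%.
At 97.5%, z = 1.960.
VaR = 1.960 × 1.988% = 3.896%; on $50,000,000 that is $1,948,000.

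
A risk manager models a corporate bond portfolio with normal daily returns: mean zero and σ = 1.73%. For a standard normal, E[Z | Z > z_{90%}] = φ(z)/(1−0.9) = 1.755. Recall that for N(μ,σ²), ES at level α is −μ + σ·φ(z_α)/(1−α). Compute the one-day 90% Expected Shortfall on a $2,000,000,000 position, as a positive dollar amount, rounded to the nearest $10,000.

ES = 1.73% × 1.755 = 3.036%.
On $2,000,000,000: 0.03036 × $2,000,000,000 = $60,720,000.

$60,720,000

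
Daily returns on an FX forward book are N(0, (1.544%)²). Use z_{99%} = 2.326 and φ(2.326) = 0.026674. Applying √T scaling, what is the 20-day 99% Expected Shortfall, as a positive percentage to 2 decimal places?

σ_{20d} = 1.544% × √20 = 6.905%.
ES multiplier = φ(z)/(1−α) = 0.026674/0.01 = 2.667.
ES = 6.905% × 2.667 = 18.416%.

18.42%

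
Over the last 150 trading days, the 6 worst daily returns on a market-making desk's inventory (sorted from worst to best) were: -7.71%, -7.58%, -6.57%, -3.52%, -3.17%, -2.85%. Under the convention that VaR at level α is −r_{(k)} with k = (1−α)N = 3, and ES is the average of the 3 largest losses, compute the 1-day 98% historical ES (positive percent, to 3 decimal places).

7.287%

The 3 worst returns sum to -21.86%.
ES = −(-21.86%) / 3 = 7.2866…% ≈ 7.287%.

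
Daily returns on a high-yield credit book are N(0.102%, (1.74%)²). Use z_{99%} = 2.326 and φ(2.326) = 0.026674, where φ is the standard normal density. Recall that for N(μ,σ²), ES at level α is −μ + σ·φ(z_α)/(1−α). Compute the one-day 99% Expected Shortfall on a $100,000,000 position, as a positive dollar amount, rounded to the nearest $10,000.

$4,540,000

Tail multiplier: φ(z)/(1−α) = 0.026674 / 0.01 = 2.667.
ES = −(0.102%) + 1.74% × 2.667 = 4.539%.
On $100,000,000: 0.04539 × $100,000,000 = $4,539,000.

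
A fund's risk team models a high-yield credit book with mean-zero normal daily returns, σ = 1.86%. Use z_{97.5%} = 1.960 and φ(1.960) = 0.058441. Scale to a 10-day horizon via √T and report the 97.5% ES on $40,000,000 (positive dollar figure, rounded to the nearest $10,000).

$5,500,000

σ_{10d} = 1.86% × √10 = 5.882%.
ES multiplier = φ(z)/(1−α) = 0.058441/0.025 = 2.338.
ES = 5.882% × 2.338 = 13.752%; on $40,000,000: $5,500,800.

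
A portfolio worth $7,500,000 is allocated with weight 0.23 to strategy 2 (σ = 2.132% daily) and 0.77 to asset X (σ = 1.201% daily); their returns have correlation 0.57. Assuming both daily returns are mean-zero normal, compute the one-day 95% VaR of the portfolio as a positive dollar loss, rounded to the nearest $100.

$156,700

σ_p² = 0.23²·2.132² + 0.77²·1.201² + 2·0.57·0.23·0.77·2.132·1.201 = 1.6126 (%²).
σ_p = √1.6126 = 1.270%.
At 95%, z = 1.645.
VaR = 1.645 × 1.270% = 2.089%; on $7,500,000 that is $156,675.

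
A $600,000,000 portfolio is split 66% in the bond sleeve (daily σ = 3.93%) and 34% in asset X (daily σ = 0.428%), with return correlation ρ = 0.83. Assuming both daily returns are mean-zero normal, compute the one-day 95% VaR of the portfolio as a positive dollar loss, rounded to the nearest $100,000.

σ_p² = 0.66²·3.93² + 0.34²·0.428² + 2·0.83·0.66·0.34·3.93·0.428 = 7.3755 (%²).
σ_p = √7.3755 = 2.716%.
At 95%, z = 1.645.
VaR = 1.645 × 2.716% = 4.468%; on $600,000,000 that is $26,808,000.

$26,800,000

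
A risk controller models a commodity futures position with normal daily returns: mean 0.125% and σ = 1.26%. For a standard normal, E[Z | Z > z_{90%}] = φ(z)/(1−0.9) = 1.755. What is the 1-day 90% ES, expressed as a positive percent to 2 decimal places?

2.09%

ES = −(0.125%) + 1.26% × 1.755 = 2.086%.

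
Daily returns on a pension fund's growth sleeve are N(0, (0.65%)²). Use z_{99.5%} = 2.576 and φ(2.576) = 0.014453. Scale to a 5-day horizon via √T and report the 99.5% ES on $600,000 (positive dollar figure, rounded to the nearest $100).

$25,200

σ_{5d} = 0.65% × √5 = 1.453%.
ES multiplier = φ(z)/(1−α) = 0.014453/0.005 = 2.891.
ES = 1.453% × 2.891 = 4.201%; on $600,000: $25,206.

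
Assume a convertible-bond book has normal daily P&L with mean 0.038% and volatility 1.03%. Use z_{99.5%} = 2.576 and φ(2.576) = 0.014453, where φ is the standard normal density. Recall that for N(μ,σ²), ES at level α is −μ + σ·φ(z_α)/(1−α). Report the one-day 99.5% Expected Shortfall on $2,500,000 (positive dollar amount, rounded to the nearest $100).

$73,500

Tail multiplier: φ(z)/(1−α) = 0.014453 / 0.005 = 2.891.
ES = −(0.038%) + 1.03% × 2.891 = 2.940%.
On $2,500,000: 0.02940 × $2,500,000 = $73,500.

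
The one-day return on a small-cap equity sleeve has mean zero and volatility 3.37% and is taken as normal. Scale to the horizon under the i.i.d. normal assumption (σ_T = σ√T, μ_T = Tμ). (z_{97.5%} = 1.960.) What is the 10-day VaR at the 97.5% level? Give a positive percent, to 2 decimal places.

20.89%

σ_{10d} = 3.37% × √10 = 10.657%.
VaR = 1.960 × 10.657% = 20.888%.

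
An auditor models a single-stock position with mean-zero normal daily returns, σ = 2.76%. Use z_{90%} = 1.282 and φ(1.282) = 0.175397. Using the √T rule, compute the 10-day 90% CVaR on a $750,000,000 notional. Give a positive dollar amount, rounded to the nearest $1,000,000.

σ_{10d} = 2.76% × √10 = 8.728%.
ES multiplier = φ(z)/(1−α) = 0.175397/0.1 = 1.754.
ES = 8.728% × 1.754 = 15.309%; on $750,000,000: $114,817,500.

$115,000,000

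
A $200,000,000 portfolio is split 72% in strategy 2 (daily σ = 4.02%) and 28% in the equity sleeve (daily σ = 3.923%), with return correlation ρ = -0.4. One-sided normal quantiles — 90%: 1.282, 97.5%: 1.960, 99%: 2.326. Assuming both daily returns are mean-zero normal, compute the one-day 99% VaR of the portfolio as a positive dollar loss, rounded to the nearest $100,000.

$12,300,000

σ_p² = 0.72²·4.02² + 0.28²·3.923² + 2·-0.4·0.72·0.28·4.02·3.923 = 7.0407 (%²).
σ_p = √7.0407 = 2.653%.
VaR = 2.326 × 2.653% = 6.171%; on $200,000,000 that is $12,342,000.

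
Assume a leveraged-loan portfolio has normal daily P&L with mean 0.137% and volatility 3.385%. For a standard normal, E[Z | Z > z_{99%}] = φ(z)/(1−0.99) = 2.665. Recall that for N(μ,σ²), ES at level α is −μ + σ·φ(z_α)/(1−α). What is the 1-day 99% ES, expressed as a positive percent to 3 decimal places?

8.884%

ES = −(0.137%) + 3.385% × 2.665 = 8.884%.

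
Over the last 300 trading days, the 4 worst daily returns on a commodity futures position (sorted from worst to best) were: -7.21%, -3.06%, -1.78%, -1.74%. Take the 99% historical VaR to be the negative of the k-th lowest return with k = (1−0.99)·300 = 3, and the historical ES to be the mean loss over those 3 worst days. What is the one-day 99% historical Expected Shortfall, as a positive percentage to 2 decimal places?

4.02%

The 3 worst returns sum to -12.05%.
ES = −(-12.05%) / 3 = 4.0166…% ≈ 4.02%.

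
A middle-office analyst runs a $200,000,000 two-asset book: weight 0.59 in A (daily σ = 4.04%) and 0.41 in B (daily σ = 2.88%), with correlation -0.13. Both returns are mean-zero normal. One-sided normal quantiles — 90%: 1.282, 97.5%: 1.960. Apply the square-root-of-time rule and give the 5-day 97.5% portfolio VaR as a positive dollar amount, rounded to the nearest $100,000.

σ_p = √(0.59²·4.04² + 0.41²·2.88² + 2·-0.13·0.59·0.41·4.04·2.88) = 2.519%.
σ_{5d} = 2.519% × √5 = 5.633%.
VaR = 1.960 × 5.633% = 11.041%; on $200,000,000 that is $22,082,000.

$22,100,000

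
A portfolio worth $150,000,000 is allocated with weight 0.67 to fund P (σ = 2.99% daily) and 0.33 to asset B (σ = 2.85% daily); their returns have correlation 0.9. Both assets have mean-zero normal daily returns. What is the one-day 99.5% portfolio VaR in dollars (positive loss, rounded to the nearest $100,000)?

σ_p² = 0.67²·2.99² + 0.33²·2.85² + 2·0.9·0.67·0.33·2.99·2.85 = 8.2891 (%²).
σ_p = √8.2891 = 2.879%.
At 99.5%, z = 2.576.
VaR = 2.576 × 2.879% = 7.416%; on $150,000,000 that is $11,124,000.

$11,100,000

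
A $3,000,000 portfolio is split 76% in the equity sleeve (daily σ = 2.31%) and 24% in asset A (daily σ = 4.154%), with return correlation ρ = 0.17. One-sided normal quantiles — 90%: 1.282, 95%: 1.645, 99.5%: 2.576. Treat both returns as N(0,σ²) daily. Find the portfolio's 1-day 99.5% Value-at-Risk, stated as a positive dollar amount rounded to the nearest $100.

σ_p² = 0.76²·2.31² + 0.24²·4.154² + 2·0.17·0.76·0.24·2.31·4.154 = 4.6712 (%²).
σ_p = √4.6712 = 2.161%.
VaR = 2.576 × 2.161% = 5.567%; on $3,000,000 that is $167,010.

$167,000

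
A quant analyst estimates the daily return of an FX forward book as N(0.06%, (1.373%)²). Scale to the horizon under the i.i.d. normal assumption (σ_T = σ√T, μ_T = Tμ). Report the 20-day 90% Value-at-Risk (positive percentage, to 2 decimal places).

At 90%, z = 1.282.
σ_{20d} = 1.373% × √20 = 6.140%; μ_{20d} = 20 × 0.06% = 1.200%.
VaR = −(1.200%) + 1.282 × 6.140% = 6.671%.

6.67%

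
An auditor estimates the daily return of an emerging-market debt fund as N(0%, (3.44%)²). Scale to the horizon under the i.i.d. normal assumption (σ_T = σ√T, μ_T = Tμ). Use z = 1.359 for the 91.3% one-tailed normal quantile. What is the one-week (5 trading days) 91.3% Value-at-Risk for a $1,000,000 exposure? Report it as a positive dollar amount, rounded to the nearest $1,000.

σ_{5d} = 3.44% × √5 = 7.692%.
VaR = 1.359 × 7.692% = 10.453%.
On $1,000,000: 0.10453 × $1,000,000 = $104,530.

$105,000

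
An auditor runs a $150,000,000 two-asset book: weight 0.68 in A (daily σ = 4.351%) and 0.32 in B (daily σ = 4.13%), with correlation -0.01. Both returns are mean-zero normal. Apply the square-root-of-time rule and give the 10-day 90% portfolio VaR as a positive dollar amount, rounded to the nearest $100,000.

$19,600,000

σ_p = √(0.68²·4.351² + 0.32²·4.13² + 2·-0.01·0.68·0.32·4.351·4.13) = 3.228%.
σ_{10d} = 3.228% × √10 = 10.208%.
z(90%) = 1.282.
VaR = 1.282 × 10.208% = 13.087%; on $150,000,000 that is $19,630,500.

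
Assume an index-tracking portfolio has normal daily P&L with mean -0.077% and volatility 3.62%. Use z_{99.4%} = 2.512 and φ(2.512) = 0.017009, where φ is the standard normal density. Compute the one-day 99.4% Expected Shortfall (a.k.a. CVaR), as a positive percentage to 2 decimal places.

Tail multiplier: φ(z)/(1−α) = 0.017009 / 0.006 = 2.835.
ES = −(-0.077%) + 3.62% × 2.835 = 10.340%.

10.34%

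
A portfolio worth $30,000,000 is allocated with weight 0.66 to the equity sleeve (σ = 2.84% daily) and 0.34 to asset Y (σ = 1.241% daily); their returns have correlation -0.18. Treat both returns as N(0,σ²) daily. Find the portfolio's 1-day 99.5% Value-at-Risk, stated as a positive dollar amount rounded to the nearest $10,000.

σ_p² = 0.66²·2.84² + 0.34²·1.241² + 2·-0.18·0.66·0.34·2.84·1.241 = 3.4067 (%²).
σ_p = √3.4067 = 1.846%.
At 99.5%, z = 2.576.
VaR = 2.576 × 1.846% = 4.755%; on $30,000,000 that is $1,426,500.

$1,430,000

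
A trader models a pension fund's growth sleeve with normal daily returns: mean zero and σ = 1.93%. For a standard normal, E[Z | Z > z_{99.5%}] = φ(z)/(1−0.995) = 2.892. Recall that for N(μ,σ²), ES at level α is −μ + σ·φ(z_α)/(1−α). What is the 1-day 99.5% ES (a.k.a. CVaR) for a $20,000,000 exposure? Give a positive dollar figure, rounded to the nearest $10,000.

ES = 1.93% × 2.892 = 5.582%.
On $20,000,000: 0.05582 × $20,000,000 = $1,116,400.

$1,120,000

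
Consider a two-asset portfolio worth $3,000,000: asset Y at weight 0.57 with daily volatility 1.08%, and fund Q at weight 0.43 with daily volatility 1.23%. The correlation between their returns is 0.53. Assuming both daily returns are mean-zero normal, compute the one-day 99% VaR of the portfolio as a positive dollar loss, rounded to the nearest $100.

σ_p² = 0.57²·1.08² + 0.43²·1.23² + 2·0.53·0.57·0.43·1.08·1.23 = 1.0038 (%²).
σ_p = √1.0038 = 1.002%.
At 99%, z = 2.326.
VaR = 2.326 × 1.002% = 2.331%; on $3,000,000 that is $69,930.

$69,900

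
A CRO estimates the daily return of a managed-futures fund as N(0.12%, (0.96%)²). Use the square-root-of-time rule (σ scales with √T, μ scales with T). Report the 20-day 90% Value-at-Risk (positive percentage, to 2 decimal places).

At 90%, z = 1.282.
σ_{20d} = 0.96% × √20 = 4.293%; μ_{20d} = 20 × 0.12% = 2.400%.
VaR = −(2.400%) + 1.282 × 4.293% = 3.104%.

3.10%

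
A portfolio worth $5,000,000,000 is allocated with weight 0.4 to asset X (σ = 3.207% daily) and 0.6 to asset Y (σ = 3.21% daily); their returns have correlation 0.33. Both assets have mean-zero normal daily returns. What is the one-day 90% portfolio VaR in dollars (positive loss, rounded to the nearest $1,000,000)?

σ_p² = 0.4²·3.207² + 0.6²·3.21² + 2·0.33·0.4·0.6·3.207·3.21 = 6.9857 (%²).
σ_p = √6.9857 = 2.643%.
At 90%, z = 1.282.
VaR = 1.282 × 2.643% = 3.388%; on $5,000,000,000 that is $169,400,000.

$169,000,000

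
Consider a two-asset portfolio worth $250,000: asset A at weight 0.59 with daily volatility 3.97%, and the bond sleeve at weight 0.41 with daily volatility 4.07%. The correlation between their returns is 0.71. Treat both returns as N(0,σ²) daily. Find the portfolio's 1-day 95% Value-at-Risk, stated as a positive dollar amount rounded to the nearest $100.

$15,300

σ_p² = 0.59²·3.97² + 0.41²·4.07² + 2·0.71·0.59·0.41·3.97·4.07 = 13.8211 (%²).
σ_p = √13.8211 = 3.718%.
At 95%, z = 1.645.
VaR = 1.645 × 3.718% = 6.116%; on $250,000 that is $15,290.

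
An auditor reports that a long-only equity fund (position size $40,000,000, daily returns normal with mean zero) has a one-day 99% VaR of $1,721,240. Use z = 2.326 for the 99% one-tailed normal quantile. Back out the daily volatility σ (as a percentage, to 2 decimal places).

1.85%

VaR as a fraction: $1,721,240 / $40,000,000 = 4.303%.
σ = VaR / z = 4.303% / 2.326 = 1.850%.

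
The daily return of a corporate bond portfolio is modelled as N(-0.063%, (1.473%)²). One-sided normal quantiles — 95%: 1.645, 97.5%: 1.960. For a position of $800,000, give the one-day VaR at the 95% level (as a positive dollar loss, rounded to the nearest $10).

VaR = −μ + z·σ = −(-0.063%) + 1.645 × 1.473% = 2.486%.
On $800,000: 0.02486 × $800,000 = $19,888.

$19,890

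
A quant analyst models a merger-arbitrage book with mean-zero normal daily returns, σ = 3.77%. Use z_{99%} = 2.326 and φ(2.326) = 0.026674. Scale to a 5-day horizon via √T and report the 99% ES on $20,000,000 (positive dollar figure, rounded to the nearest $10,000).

$4,500,000

σ_{5d} = 3.77% × √5 = 8.430%.
ES multiplier = φ(z)/(1−α) = 0.026674/0.01 = 2.667.
ES = 8.430% × 2.667 = 22.483%; on $20,000,000: $4,496,600.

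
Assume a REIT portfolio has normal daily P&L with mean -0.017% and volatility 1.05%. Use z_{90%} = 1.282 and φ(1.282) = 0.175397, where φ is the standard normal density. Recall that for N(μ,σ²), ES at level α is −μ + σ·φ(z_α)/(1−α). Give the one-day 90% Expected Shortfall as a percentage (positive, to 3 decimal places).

Tail multiplier: φ(z)/(1−α) = 0.175397 / 0.1 = 1.754.
ES = −(-0.017%) + 1.05% × 1.754 = 1.859%.

1.859%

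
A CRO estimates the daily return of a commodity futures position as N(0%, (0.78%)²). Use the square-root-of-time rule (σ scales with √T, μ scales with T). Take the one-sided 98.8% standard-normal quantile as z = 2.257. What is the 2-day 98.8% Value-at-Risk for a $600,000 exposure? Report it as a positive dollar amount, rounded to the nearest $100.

σ_{2d} = 0.78% × √2 = 1.103%.
VaR = 2.257 × 1.103% = 2.489%.
On $600,000: 0.02489 × $600,000 = $14,934.

$14,900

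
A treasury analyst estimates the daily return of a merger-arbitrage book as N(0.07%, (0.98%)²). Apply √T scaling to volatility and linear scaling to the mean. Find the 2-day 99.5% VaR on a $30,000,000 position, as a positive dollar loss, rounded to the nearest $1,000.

At 99.5%, z = 2.576.
σ_{2d} = 0.98% × √2 = 1.386%; μ_{2d} = 2 × 0.07% = 0.140%.
VaR = −(0.140%) + 2.576 × 1.386% = 3.430%.
On $30,000,000: 0.03430 × $30,000,000 = $1,029,000.

$1,029,000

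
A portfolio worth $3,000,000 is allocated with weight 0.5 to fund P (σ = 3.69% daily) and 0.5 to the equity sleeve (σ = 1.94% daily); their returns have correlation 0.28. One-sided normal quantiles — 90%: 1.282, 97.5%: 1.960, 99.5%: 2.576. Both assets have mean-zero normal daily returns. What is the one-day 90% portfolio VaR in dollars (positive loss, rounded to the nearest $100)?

$88,900

σ_p² = 0.5²·3.69² + 0.5²·1.94² + 2·0.28·0.5·0.5·3.69·1.94 = 5.3471 (%²).
σ_p = √5.3471 = 2.312%.
VaR = 1.282 × 2.312% = 2.964%; on $3,000,000 that is $88,920.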